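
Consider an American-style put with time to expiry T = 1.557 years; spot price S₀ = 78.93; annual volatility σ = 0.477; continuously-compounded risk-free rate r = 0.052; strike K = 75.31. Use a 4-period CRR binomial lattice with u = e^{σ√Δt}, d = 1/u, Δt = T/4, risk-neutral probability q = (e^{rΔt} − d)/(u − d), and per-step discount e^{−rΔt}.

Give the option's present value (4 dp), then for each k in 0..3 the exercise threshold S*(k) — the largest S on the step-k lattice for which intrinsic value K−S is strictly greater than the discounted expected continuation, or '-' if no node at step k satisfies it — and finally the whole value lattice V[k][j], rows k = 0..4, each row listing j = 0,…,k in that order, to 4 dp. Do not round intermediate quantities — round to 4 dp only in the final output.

params: Δt=0.38925 u=1.34662 d=0.74260 q=0.46000 e^(-rΔt)=0.97996
t_4 payoffs: 51.3074 31.7839 0.0000 0.0000 0.0000
t_3: node(3,0) S=32.3224 payoff=42.9876 vs cont=41.4785 → 42.9876 [stop]  node(3,1) S=58.6133 payoff=16.6967 vs cont=16.8195 → 16.8195 [wait]  node(3,2) S=106.2889 payoff=0.0000 vs cont=0.0000 → 0.0000 [wait]  node(3,3) S=192.7436 payoff=0.0000 vs cont=0.0000 → 0.0000 [wait]  ⇒ S*(3)=32.3224
t_2: node(2,0) S=43.5261 payoff=31.7839 vs cont=30.3302 → 31.7839 [stop]  node(2,1) S=78.9300 payoff=0.0000 vs cont=8.9006 → 8.9006 [wait]  node(2,2) S=143.1311 payoff=0.0000 vs cont=0.0000 → 0.0000 [wait]  ⇒ S*(2)=43.5261
t_1: node(1,0) S=58.6133 payoff=16.6967 vs cont=20.8317 → 20.8317 [wait]  node(1,1) S=106.2889 payoff=0.0000 vs cont=4.7101 → 4.7101 [wait]  ⇒ S*(1)=-
t_0: node(0,0) S=78.9300 payoff=0.0000 vs cont=13.1470 → 13.1470 [wait]  ⇒ S*(0)=-

price = 13.1470
boundary = - - 43.5261 32.3224
tree:
13.1470
20.8317 4.7101
31.7839 8.9006 0.0000
42.9876 16.8195 0.0000 0.0000
51.3074 31.7839 0.0000 0.0000 0.0000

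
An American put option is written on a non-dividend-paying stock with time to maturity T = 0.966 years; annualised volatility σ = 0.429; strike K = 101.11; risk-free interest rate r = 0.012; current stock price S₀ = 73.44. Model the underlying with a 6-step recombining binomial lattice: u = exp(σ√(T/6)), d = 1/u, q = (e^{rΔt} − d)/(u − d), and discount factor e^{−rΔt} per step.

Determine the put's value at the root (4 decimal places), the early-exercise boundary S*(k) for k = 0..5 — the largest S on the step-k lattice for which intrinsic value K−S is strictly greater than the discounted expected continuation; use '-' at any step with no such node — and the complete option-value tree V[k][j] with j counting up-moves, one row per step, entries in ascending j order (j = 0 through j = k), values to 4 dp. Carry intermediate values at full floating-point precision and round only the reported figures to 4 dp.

params: Δt=0.16100 u=1.18784 d=0.84187 q=0.46266 e^(-rΔt)=0.99807
t_6 payoffs: 74.9650 64.2205 49.0604 27.6700 0.0000 0.0000 0.0000
t_5: node(5,0) S=31.0560 payoff=70.0540 vs cont=69.8589 → 70.0540 [stop]  node(5,1) S=43.8188 payoff=57.2912 vs cont=57.0961 → 57.2912 [stop]  node(5,2) S=61.8266 payoff=39.2834 vs cont=39.0883 → 39.2834 [stop]  node(5,3) S=87.2349 payoff=13.8751 vs cont=14.8395 → 14.8395 [wait]  node(5,4) S=123.0850 payoff=0.0000 vs cont=0.0000 → 0.0000 [wait]  node(5,5) S=173.6681 payoff=0.0000 vs cont=0.0000 → 0.0000 [wait]  ⇒ S*(5)=61.8266
t_4: node(4,0) S=36.8895 payoff=64.2205 vs cont=64.0253 → 64.2205 [stop]  node(4,1) S=52.0496 payoff=49.0604 vs cont=48.8652 → 49.0604 [stop]  node(4,2) S=73.4400 payoff=27.6700 vs cont=27.9201 → 27.9201 [wait]  node(4,3) S=103.6210 payoff=0.0000 vs cont=7.9584 → 7.9584 [wait]  node(4,4) S=146.2051 payoff=0.0000 vs cont=0.0000 → 0.0000 [wait]  ⇒ S*(4)=52.0496
t_3: node(3,0) S=43.8188 payoff=57.2912 vs cont=57.0961 → 57.2912 [stop]  node(3,1) S=61.8266 payoff=39.2834 vs cont=39.2038 → 39.2834 [stop]  node(3,2) S=87.2349 payoff=13.8751 vs cont=18.6485 → 18.6485 [wait]  node(3,3) S=123.0850 payoff=0.0000 vs cont=4.2681 → 4.2681 [wait]  ⇒ S*(3)=61.8266
t_2: node(2,0) S=52.0496 payoff=49.0604 vs cont=48.8652 → 49.0604 [stop]  node(2,1) S=73.4400 payoff=27.6700 vs cont=29.6791 → 29.6791 [wait]  node(2,2) S=103.6210 payoff=0.0000 vs cont=11.9721 → 11.9721 [wait]  ⇒ S*(2)=52.0496
t_1: node(1,0) S=61.8266 payoff=39.2834 vs cont=40.0160 → 40.0160 [wait]  node(1,1) S=87.2349 payoff=13.8751 vs cont=21.4453 → 21.4453 [wait]  ⇒ S*(1)=-
t_0: node(0,0) S=73.4400 payoff=27.6700 vs cont=31.3634 → 31.3634 [wait]  ⇒ S*(0)=-

price = 31.3634
boundary = - - 52.0496 61.8266 52.0496 61.8266
tree:
31.3634
40.0160 21.4453
49.0604 29.6791 11.9721
57.2912 39.2834 18.6485 4.2681
64.2205 49.0604 27.9201 7.9584 0.0000
70.0540 57.2912 39.2834 14.8395 0.0000 0.0000
74.9650 64.2205 49.0604 27.6700 0.0000 0.0000 0.0000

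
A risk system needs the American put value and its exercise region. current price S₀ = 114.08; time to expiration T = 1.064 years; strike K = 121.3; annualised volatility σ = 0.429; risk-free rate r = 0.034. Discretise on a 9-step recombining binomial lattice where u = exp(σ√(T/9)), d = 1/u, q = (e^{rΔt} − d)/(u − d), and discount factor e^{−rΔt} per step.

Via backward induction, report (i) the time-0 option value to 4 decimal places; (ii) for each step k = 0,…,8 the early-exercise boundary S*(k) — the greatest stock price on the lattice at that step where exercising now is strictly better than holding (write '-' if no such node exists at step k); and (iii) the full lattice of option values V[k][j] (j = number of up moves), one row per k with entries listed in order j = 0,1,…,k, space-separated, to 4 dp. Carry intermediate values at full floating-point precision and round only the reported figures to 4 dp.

Δt=0.11822, u=1.15894, d=0.86286, q=0.47679, disc=e^(-rΔt)=0.99599
k=9 terminal: V=max(K-S,0) → 91.0543 80.6758 66.7360 48.0129 22.8651 0.0000 0.0000 0.0000 0.0000 0.0000
k=8: j=0 S=35.0529 intr=86.2471 cont=85.7605 V=86.2471[EX]; j=1 S=47.0810 intr=74.2190 cont=73.7324 V=74.2190[EX]; j=2 S=63.2364 intr=58.0636 cont=57.5770 V=58.0636[EX]; j=3 S=84.9353 intr=36.3647 cont=35.8781 V=36.3647[EX]; j=4 S=114.0800 intr=7.2200 cont=11.9152 V=11.9152[hold]; j=5 S=153.2254 intr=0.0000 cont=0.0000 V=0.0000[hold]; j=6 S=205.8031 intr=0.0000 cont=0.0000 V=0.0000[hold]; j=7 S=276.4224 intr=0.0000 cont=0.0000 V=0.0000[hold]; j=8 S=371.2740 intr=0.0000 cont=0.0000 V=0.0000[hold]  S*(8)=84.9353
k=7: j=0 S=40.6242 intr=80.6758 cont=80.1892 V=80.6758[EX]; j=1 S=54.5640 intr=66.7360 cont=66.2494 V=66.7360[EX]; j=2 S=73.2871 intr=48.0129 cont=47.5263 V=48.0129[EX]; j=3 S=98.4349 intr=22.8651 cont=24.6082 V=24.6082[hold]; j=4 S=132.2118 intr=0.0000 cont=6.2091 V=6.2091[hold]; j=5 S=177.5789 intr=0.0000 cont=0.0000 V=0.0000[hold]; j=6 S=238.5133 intr=0.0000 cont=0.0000 V=0.0000[hold]; j=7 S=320.3567 intr=0.0000 cont=0.0000 V=0.0000[hold]  S*(7)=73.2871
k=6: j=0 S=47.0810 intr=74.2190 cont=73.7324 V=74.2190[EX]; j=1 S=63.2364 intr=58.0636 cont=57.5770 V=58.0636[EX]; j=2 S=84.9353 intr=36.3647 cont=36.7058 V=36.7058[hold]; j=3 S=114.0800 intr=7.2200 cont=15.7721 V=15.7721[hold]; j=4 S=153.2254 intr=0.0000 cont=3.2356 V=3.2356[hold]; j=5 S=205.8031 intr=0.0000 cont=0.0000 V=0.0000[hold]; j=6 S=276.4224 intr=0.0000 cont=0.0000 V=0.0000[hold]  S*(6)=63.2364
k=5: j=0 S=54.5640 intr=66.7360 cont=66.2494 V=66.7360[EX]; j=1 S=73.2871 intr=48.0129 cont=47.6883 V=48.0129[EX]; j=2 S=98.4349 intr=22.8651 cont=26.6176 V=26.6176[hold]; j=3 S=132.2118 intr=0.0000 cont=9.7555 V=9.7555[hold]; j=4 S=177.5789 intr=0.0000 cont=1.6861 V=1.6861[hold]; j=5 S=238.5133 intr=0.0000 cont=0.0000 V=0.0000[hold]  S*(5)=73.2871
k=4: j=0 S=63.2364 intr=58.0636 cont=57.5770 V=58.0636[EX]; j=1 S=84.9353 intr=36.3647 cont=37.6601 V=37.6601[hold]; j=2 S=114.0800 intr=7.2200 cont=18.5033 V=18.5033[hold]; j=3 S=153.2254 intr=0.0000 cont=5.8844 V=5.8844[hold]; j=4 S=205.8031 intr=0.0000 cont=0.8786 V=0.8786[hold]  S*(4)=63.2364
k=3: j=0 S=73.2871 intr=48.0129 cont=48.1414 V=48.1414[hold]; j=1 S=98.4349 intr=22.8651 cont=28.4118 V=28.4118[hold]; j=2 S=132.2118 intr=0.0000 cont=12.4366 V=12.4366[hold]; j=3 S=177.5789 intr=0.0000 cont=3.4836 V=3.4836[hold]  S*(3)=-
k=2: j=0 S=84.9353 intr=36.3647 cont=38.5791 V=38.5791[hold]; j=1 S=114.0800 intr=7.2200 cont=20.7115 V=20.7115[hold]; j=2 S=153.2254 intr=0.0000 cont=8.1351 V=8.1351[hold]  S*(2)=-
k=1: j=0 S=98.4349 intr=22.8651 cont=29.9394 V=29.9394[hold]; j=1 S=132.2118 intr=0.0000 cont=14.6561 V=14.6561[hold]  S*(1)=-
k=0: j=0 S=114.0800 intr=7.2200 cont=22.5615 V=22.5615[hold]  S*(0)=-

price = 22.5615
boundary = - - - - 63.2364 73.2871 63.2364 73.2871 84.9353
tree:
22.5615
29.9394 14.6561
38.5791 20.7115 8.1351
48.1414 28.4118 12.4366 3.4836
58.0636 37.6601 18.5033 5.8844 0.8786
66.7360 48.0129 26.6176 9.7555 1.6861 0.0000
74.2190 58.0636 36.7058 15.7721 3.2356 0.0000 0.0000
80.6758 66.7360 48.0129 24.6082 6.2091 0.0000 0.0000 0.0000
86.2471 74.2190 58.0636 36.3647 11.9152 0.0000 0.0000 0.0000 0.0000
91.0543 80.6758 66.7360 48.0129 22.8651 0.0000 0.0000 0.0000 0.0000 0.0000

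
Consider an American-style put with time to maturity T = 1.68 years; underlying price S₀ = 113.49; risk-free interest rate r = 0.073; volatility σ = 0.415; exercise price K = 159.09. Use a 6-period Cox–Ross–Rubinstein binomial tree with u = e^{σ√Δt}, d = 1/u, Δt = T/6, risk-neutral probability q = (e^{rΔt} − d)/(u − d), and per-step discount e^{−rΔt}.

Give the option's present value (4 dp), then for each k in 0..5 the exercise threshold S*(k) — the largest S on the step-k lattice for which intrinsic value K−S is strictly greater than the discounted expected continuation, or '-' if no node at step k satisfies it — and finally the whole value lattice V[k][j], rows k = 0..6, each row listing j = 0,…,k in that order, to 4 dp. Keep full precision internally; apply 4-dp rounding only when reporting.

Δt=0.28000  u=1.24558  d=0.80284  q=0.49196  discount=0.97977
step 6 (expiry): payoffs max(K−S,0) = 128.6995 111.9404 85.9394 45.6000 0.0000 0.0000 0.0000
step 5: (k=5,j=0): S=37.8537, (K−S)⁺=121.2363, hold=118.0175 ⇒ V=121.2363 exercise | (k=5,j=1): S=58.7284, (K−S)⁺=100.3616, hold=97.1429 ⇒ V=100.3616 exercise | (k=5,j=2): S=91.1145, (K−S)⁺=67.9755, hold=64.7567 ⇒ V=67.9755 exercise | (k=5,j=3): S=141.3603, (K−S)⁺=17.7297, hold=22.6978 ⇒ V=22.6978 continue | (k=5,j=4): S=219.3145, (K−S)⁺=0.0000, hold=0.0000 ⇒ V=0.0000 continue | (k=5,j=5): S=340.2571, (K−S)⁺=0.0000, hold=0.0000 ⇒ V=0.0000 continue  boundary S*=91.1145
step 4: (k=4,j=0): S=47.1496, (K−S)⁺=111.9404, hold=108.7216 ⇒ V=111.9404 exercise | (k=4,j=1): S=73.1506, (K−S)⁺=85.9394, hold=82.7206 ⇒ V=85.9394 exercise | (k=4,j=2): S=113.4900, (K−S)⁺=45.6000, hold=44.7759 ⇒ V=45.6000 exercise | (k=4,j=3): S=176.0749, (K−S)⁺=0.0000, hold=11.2980 ⇒ V=11.2980 continue | (k=4,j=4): S=273.1727, (K−S)⁺=0.0000, hold=0.0000 ⇒ V=0.0000 continue  boundary S*=113.4900
step 3: (k=3,j=0): S=58.7284, (K−S)⁺=100.3616, hold=97.1429 ⇒ V=100.3616 exercise | (k=3,j=1): S=91.1145, (K−S)⁺=67.9755, hold=64.7567 ⇒ V=67.9755 exercise | (k=3,j=2): S=141.3603, (K−S)⁺=17.7297, hold=28.1435 ⇒ V=28.1435 continue | (k=3,j=3): S=219.3145, (K−S)⁺=0.0000, hold=5.6237 ⇒ V=5.6237 continue  boundary S*=91.1145
step 2: (k=2,j=0): S=73.1506, (K−S)⁺=85.9394, hold=82.7206 ⇒ V=85.9394 exercise | (k=2,j=1): S=113.4900, (K−S)⁺=45.6000, hold=47.4008 ⇒ V=47.4008 continue | (k=2,j=2): S=176.0749, (K−S)⁺=0.0000, hold=16.7193 ⇒ V=16.7193 continue  boundary S*=73.1506
step 1: (k=1,j=0): S=91.1145, (K−S)⁺=67.9755, hold=65.6247 ⇒ V=67.9755 exercise | (k=1,j=1): S=141.3603, (K−S)⁺=17.7297, hold=31.6530 ⇒ V=31.6530 continue  boundary S*=91.1145
step 0: (k=0,j=0): S=113.4900, (K−S)⁺=45.6000, hold=49.0924 ⇒ V=49.0924 continue  boundary S*=-

price = 49.0924
boundary = - 91.1145 73.1506 91.1145 113.4900 91.1145
tree:
49.0924
67.9755 31.6530
85.9394 47.4008 16.7193
100.3616 67.9755 28.1435 5.6237
111.9404 85.9394 45.6000 11.2980 0.0000
121.2363 100.3616 67.9755 22.6978 0.0000 0.0000
128.6995 111.9404 85.9394 45.6000 0.0000 0.0000 0.0000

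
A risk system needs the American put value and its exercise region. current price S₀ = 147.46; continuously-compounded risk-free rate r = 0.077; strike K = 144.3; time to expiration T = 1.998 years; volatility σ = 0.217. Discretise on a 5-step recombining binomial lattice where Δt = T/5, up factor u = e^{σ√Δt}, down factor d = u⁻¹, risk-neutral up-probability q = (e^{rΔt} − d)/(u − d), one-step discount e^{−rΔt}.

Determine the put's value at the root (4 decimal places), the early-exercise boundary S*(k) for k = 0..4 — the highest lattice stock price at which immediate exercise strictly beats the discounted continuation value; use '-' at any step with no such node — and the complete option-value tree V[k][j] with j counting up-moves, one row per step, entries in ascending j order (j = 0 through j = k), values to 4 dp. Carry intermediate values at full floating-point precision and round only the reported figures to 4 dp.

price = 9.5063
boundary = - - 112.0795 97.7130 112.0795
tree:
9.5063
17.8101 3.9887
32.2205 8.3056 1.0688
46.5870 16.7519 2.6198 0.0000
59.1120 32.2205 6.4218 0.0000 0.0000
70.0316 46.5870 15.7417 0.0000 0.0000 0.0000

Δt=0.39960, u=1.14703, d=0.87182, q=0.57930, disc=e^(-rΔt)=0.96970
k=5 terminal: V=max(K-S,0) → 70.0316 46.5870 15.7417 0.0000 0.0000 0.0000
k=4: j=0 S=85.1880 intr=59.1120 cont=54.7397 V=59.1120[EX]; j=1 S=112.0795 intr=32.2205 cont=27.8481 V=32.2205[EX]; j=2 S=147.4600 intr=0.0000 cont=6.4218 V=6.4218[hold]; j=3 S=194.0092 intr=0.0000 cont=0.0000 V=0.0000[hold]; j=4 S=255.2526 intr=0.0000 cont=0.0000 V=0.0000[hold]  S*(4)=112.0795
k=3: j=0 S=97.7130 intr=46.5870 cont=42.2146 V=46.5870[EX]; j=1 S=128.5583 intr=15.7417 cont=16.7519 V=16.7519[hold]; j=2 S=169.1407 intr=0.0000 cont=2.6198 V=2.6198[hold]; j=3 S=222.5339 intr=0.0000 cont=0.0000 V=0.0000[hold]  S*(3)=97.7130
k=2: j=0 S=112.0795 intr=32.2205 cont=28.4156 V=32.2205[EX]; j=1 S=147.4600 intr=0.0000 cont=8.3056 V=8.3056[hold]; j=2 S=194.0092 intr=0.0000 cont=1.0688 V=1.0688[hold]  S*(2)=112.0795
k=1: j=0 S=128.5583 intr=15.7417 cont=17.8101 V=17.8101[hold]; j=1 S=169.1407 intr=0.0000 cont=3.9887 V=3.9887[hold]  S*(1)=-
k=0: j=0 S=147.4600 intr=0.0000 cont=9.5063 V=9.5063[hold]  S*(0)=-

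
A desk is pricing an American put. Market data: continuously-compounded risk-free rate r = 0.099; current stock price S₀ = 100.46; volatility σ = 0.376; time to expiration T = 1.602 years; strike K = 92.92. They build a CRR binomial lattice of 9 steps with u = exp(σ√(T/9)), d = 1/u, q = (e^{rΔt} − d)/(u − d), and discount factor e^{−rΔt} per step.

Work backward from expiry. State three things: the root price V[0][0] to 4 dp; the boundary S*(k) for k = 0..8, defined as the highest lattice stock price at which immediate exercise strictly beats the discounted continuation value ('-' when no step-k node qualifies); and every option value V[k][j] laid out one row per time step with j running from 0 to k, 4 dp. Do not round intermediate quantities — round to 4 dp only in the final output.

price = 9.8275
boundary = - - - 62.4181 53.2619 62.4181 53.2619 62.4181 73.1484
tree:
9.8275
14.7415 5.5610
21.5247 8.8923 2.6305
30.5019 13.8531 4.5497 0.9226
39.6581 20.9285 7.6995 1.7546 0.1746
47.4712 30.5019 12.6777 3.2993 0.3674 0.0000
54.1382 39.6581 20.1450 6.1165 0.7729 0.0000 0.0000
59.8271 47.4712 30.5019 11.1330 1.6260 0.0000 0.0000 0.0000
64.6816 54.1382 39.6581 19.7716 3.4208 0.0000 0.0000 0.0000 0.0000
68.8239 59.8271 47.4712 30.5019 7.1967 0.0000 0.0000 0.0000 0.0000 0.0000

params: Δt=0.17800 u=1.17191 d=0.85331 q=0.51623 e^(-rΔt)=0.98253
t_9 payoffs: 68.8239 59.8271 47.4712 30.5019 7.1967 0.0000 0.0000 0.0000 0.0000 0.0000
t_8: node(8,0) S=28.2384 payoff=64.6816 vs cont=63.0585 → 64.6816 [stop]  node(8,1) S=38.7818 payoff=54.1382 vs cont=52.5151 → 54.1382 [stop]  node(8,2) S=53.2619 payoff=39.6581 vs cont=38.0350 → 39.6581 [stop]  node(8,3) S=73.1484 payoff=19.7716 vs cont=18.1485 → 19.7716 [stop]  node(8,4) S=100.4600 payoff=0.0000 vs cont=3.4208 → 3.4208 [wait]  node(8,5) S=137.9690 payoff=0.0000 vs cont=0.0000 → 0.0000 [wait]  node(8,6) S=189.4827 payoff=0.0000 vs cont=0.0000 → 0.0000 [wait]  node(8,7) S=260.2303 payoff=0.0000 vs cont=0.0000 → 0.0000 [wait]  node(8,8) S=357.3931 payoff=0.0000 vs cont=0.0000 → 0.0000 [wait]  ⇒ S*(8)=73.1484
t_7: node(7,0) S=33.0929 payoff=59.8271 vs cont=58.2040 → 59.8271 [stop]  node(7,1) S=45.4488 payoff=47.4712 vs cont=45.8481 → 47.4712 [stop]  node(7,2) S=62.4181 payoff=30.5019 vs cont=28.8788 → 30.5019 [stop]  node(7,3) S=85.7233 payoff=7.1967 vs cont=11.1330 → 11.1330 [wait]  node(7,4) S=117.7300 payoff=0.0000 vs cont=1.6260 → 1.6260 [wait]  node(7,5) S=161.6872 payoff=0.0000 vs cont=0.0000 → 0.0000 [wait]  node(7,6) S=222.0566 payoff=0.0000 vs cont=0.0000 → 0.0000 [wait]  node(7,7) S=304.9664 payoff=0.0000 vs cont=0.0000 → 0.0000 [wait]  ⇒ S*(7)=62.4181
t_6: node(6,0) S=38.7818 payoff=54.1382 vs cont=52.5151 → 54.1382 [stop]  node(6,1) S=53.2619 payoff=39.6581 vs cont=38.0350 → 39.6581 [stop]  node(6,2) S=73.1484 payoff=19.7716 vs cont=20.1450 → 20.1450 [wait]  node(6,3) S=100.4600 payoff=0.0000 vs cont=6.1165 → 6.1165 [wait]  node(6,4) S=137.9690 payoff=0.0000 vs cont=0.7729 → 0.7729 [wait]  node(6,5) S=189.4827 payoff=0.0000 vs cont=0.0000 → 0.0000 [wait]  node(6,6) S=260.2303 payoff=0.0000 vs cont=0.0000 → 0.0000 [wait]  ⇒ S*(6)=53.2619
t_5: node(5,0) S=45.4488 payoff=47.4712 vs cont=45.8481 → 47.4712 [stop]  node(5,1) S=62.4181 payoff=30.5019 vs cont=29.0682 → 30.5019 [stop]  node(5,2) S=85.7233 payoff=7.1967 vs cont=12.6777 → 12.6777 [wait]  node(5,3) S=117.7300 payoff=0.0000 vs cont=3.2993 → 3.2993 [wait]  node(5,4) S=161.6872 payoff=0.0000 vs cont=0.3674 → 0.3674 [wait]  node(5,5) S=222.0566 payoff=0.0000 vs cont=0.0000 → 0.0000 [wait]  ⇒ S*(5)=62.4181
t_4: node(4,0) S=53.2619 payoff=39.6581 vs cont=38.0350 → 39.6581 [stop]  node(4,1) S=73.1484 payoff=19.7716 vs cont=20.9285 → 20.9285 [wait]  node(4,2) S=100.4600 payoff=0.0000 vs cont=7.6995 → 7.6995 [wait]  node(4,3) S=137.9690 payoff=0.0000 vs cont=1.7546 → 1.7546 [wait]  node(4,4) S=189.4827 payoff=0.0000 vs cont=0.1746 → 0.1746 [wait]  ⇒ S*(4)=53.2619
t_3: node(3,0) S=62.4181 payoff=30.5019 vs cont=29.4656 → 30.5019 [stop]  node(3,1) S=85.7233 payoff=7.1967 vs cont=13.8531 → 13.8531 [wait]  node(3,2) S=117.7300 payoff=0.0000 vs cont=4.5497 → 4.5497 [wait]  node(3,3) S=161.6872 payoff=0.0000 vs cont=0.9226 → 0.9226 [wait]  ⇒ S*(3)=62.4181
t_2: node(2,0) S=73.1484 payoff=19.7716 vs cont=21.5247 → 21.5247 [wait]  node(2,1) S=100.4600 payoff=0.0000 vs cont=8.8923 → 8.8923 [wait]  node(2,2) S=137.9690 payoff=0.0000 vs cont=2.6305 → 2.6305 [wait]  ⇒ S*(2)=-
t_1: node(1,0) S=85.7233 payoff=7.1967 vs cont=14.7415 → 14.7415 [wait]  node(1,1) S=117.7300 payoff=0.0000 vs cont=5.5610 → 5.5610 [wait]  ⇒ S*(1)=-
t_0: node(0,0) S=100.4600 payoff=0.0000 vs cont=9.8275 → 9.8275 [wait]  ⇒ S*(0)=-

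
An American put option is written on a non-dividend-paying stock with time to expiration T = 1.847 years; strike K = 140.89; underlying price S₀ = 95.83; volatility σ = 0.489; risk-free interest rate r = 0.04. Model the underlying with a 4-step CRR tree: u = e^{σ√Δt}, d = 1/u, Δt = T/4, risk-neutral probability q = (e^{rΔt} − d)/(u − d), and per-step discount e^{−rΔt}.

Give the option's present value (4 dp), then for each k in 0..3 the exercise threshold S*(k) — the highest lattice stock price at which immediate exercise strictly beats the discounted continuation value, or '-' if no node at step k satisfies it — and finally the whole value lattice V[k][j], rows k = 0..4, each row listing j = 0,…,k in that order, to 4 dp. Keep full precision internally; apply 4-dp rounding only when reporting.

price = 53.7567
boundary = - 68.7371 49.3039 68.7371
tree:
53.7567
72.1529 33.0849
91.5861 50.0222 13.3654
105.5252 72.1529 24.5407 0.0000
115.5235 91.5861 45.0600 0.0000 0.0000

Δt=0.46175  u=1.39415  d=0.71728  q=0.44523  discount=0.98170
step 4 (expiry): payoffs max(K−S,0) = 115.5235 91.5861 45.0600 0.0000 0.0000
step 3: (k=3,j=0): S=35.3648, (K−S)⁺=105.5252, hold=102.9468 ⇒ V=105.5252 exercise | (k=3,j=1): S=68.7371, (K−S)⁺=72.1529, hold=69.5745 ⇒ V=72.1529 exercise | (k=3,j=2): S=133.6016, (K−S)⁺=7.2884, hold=24.5407 ⇒ V=24.5407 continue | (k=3,j=3): S=259.6759, (K−S)⁺=0.0000, hold=0.0000 ⇒ V=0.0000 continue  boundary S*=68.7371
step 2: (k=2,j=0): S=49.3039, (K−S)⁺=91.5861, hold=89.0077 ⇒ V=91.5861 exercise | (k=2,j=1): S=95.8300, (K−S)⁺=45.0600, hold=50.0222 ⇒ V=50.0222 continue | (k=2,j=2): S=186.2609, (K−S)⁺=0.0000, hold=13.3654 ⇒ V=13.3654 continue  boundary S*=49.3039
step 1: (k=1,j=0): S=68.7371, (K−S)⁺=72.1529, hold=71.7434 ⇒ V=72.1529 exercise | (k=1,j=1): S=133.6016, (K−S)⁺=7.2884, hold=33.0849 ⇒ V=33.0849 continue  boundary S*=68.7371
step 0: (k=0,j=0): S=95.8300, (K−S)⁺=45.0600, hold=53.7567 ⇒ V=53.7567 continue  boundary S*=-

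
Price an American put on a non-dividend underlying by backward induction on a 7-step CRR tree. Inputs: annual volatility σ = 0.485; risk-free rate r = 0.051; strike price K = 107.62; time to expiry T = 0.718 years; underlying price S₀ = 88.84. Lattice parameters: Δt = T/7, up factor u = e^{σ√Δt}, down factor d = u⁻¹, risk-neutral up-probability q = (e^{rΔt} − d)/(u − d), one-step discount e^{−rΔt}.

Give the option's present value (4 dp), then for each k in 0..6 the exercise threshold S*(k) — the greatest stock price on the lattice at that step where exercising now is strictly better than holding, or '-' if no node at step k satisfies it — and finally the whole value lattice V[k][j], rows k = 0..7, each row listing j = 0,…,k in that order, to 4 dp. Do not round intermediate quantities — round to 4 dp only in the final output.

price = 25.0432
boundary = - - 65.1165 55.7483 65.1165 76.0588 88.8400
tree:
25.0432
33.2123 16.3990
42.5035 23.4327 8.8995
51.8717 32.2820 14.0282 3.3977
59.8920 42.5035 21.4765 6.0503 0.5390
66.7585 51.8717 31.5612 10.7018 1.0382 0.0000
72.6372 59.8920 42.5035 18.7800 1.9995 0.0000 0.0000
77.6700 66.7585 51.8717 31.5612 3.8510 0.0000 0.0000 0.0000

Δt=0.10257  u=1.16804  d=0.85613  q=0.47806  discount=0.99478
step 7 (expiry): payoffs max(K−S,0) = 77.6700 66.7585 51.8717 31.5612 3.8510 0.0000 0.0000 0.0000
step 6: (k=6,j=0): S=34.9828, (K−S)⁺=72.6372, hold=72.0756 ⇒ V=72.6372 exercise | (k=6,j=1): S=47.7280, (K−S)⁺=59.8920, hold=59.3305 ⇒ V=59.8920 exercise | (k=6,j=2): S=65.1165, (K−S)⁺=42.5035, hold=41.9420 ⇒ V=42.5035 exercise | (k=6,j=3): S=88.8400, (K−S)⁺=18.7800, hold=18.2185 ⇒ V=18.7800 exercise | (k=6,j=4): S=121.2066, (K−S)⁺=0.0000, hold=1.9995 ⇒ V=1.9995 continue | (k=6,j=5): S=165.3652, (K−S)⁺=0.0000, hold=0.0000 ⇒ V=0.0000 continue | (k=6,j=6): S=225.6119, (K−S)⁺=0.0000, hold=0.0000 ⇒ V=0.0000 continue  boundary S*=88.8400
step 5: (k=5,j=0): S=40.8615, (K−S)⁺=66.7585, hold=66.1970 ⇒ V=66.7585 exercise | (k=5,j=1): S=55.7483, (K−S)⁺=51.8717, hold=51.3102 ⇒ V=51.8717 exercise | (k=5,j=2): S=76.0588, (K−S)⁺=31.5612, hold=30.9997 ⇒ V=31.5612 exercise | (k=5,j=3): S=103.7690, (K−S)⁺=3.8510, hold=10.7018 ⇒ V=10.7018 continue | (k=5,j=4): S=141.5746, (K−S)⁺=0.0000, hold=1.0382 ⇒ V=1.0382 continue | (k=5,j=5): S=193.1537, (K−S)⁺=0.0000, hold=0.0000 ⇒ V=0.0000 continue  boundary S*=76.0588
step 4: (k=4,j=0): S=47.7280, (K−S)⁺=59.8920, hold=59.3305 ⇒ V=59.8920 exercise | (k=4,j=1): S=65.1165, (K−S)⁺=42.5035, hold=41.9420 ⇒ V=42.5035 exercise | (k=4,j=2): S=88.8400, (K−S)⁺=18.7800, hold=21.4765 ⇒ V=21.4765 continue | (k=4,j=3): S=121.2066, (K−S)⁺=0.0000, hold=6.0503 ⇒ V=6.0503 continue | (k=4,j=4): S=165.3652, (K−S)⁺=0.0000, hold=0.5390 ⇒ V=0.5390 continue  boundary S*=65.1165
step 3: (k=3,j=0): S=55.7483, (K−S)⁺=51.8717, hold=51.3102 ⇒ V=51.8717 exercise | (k=3,j=1): S=76.0588, (K−S)⁺=31.5612, hold=32.2820 ⇒ V=32.2820 continue | (k=3,j=2): S=103.7690, (K−S)⁺=3.8510, hold=14.0282 ⇒ V=14.0282 continue | (k=3,j=3): S=141.5746, (K−S)⁺=0.0000, hold=3.3977 ⇒ V=3.3977 continue  boundary S*=55.7483
step 2: (k=2,j=0): S=65.1165, (K−S)⁺=42.5035, hold=42.2849 ⇒ V=42.5035 exercise | (k=2,j=1): S=88.8400, (K−S)⁺=18.7800, hold=23.4327 ⇒ V=23.4327 continue | (k=2,j=2): S=121.2066, (K−S)⁺=0.0000, hold=8.8995 ⇒ V=8.8995 continue  boundary S*=65.1165
step 1: (k=1,j=0): S=76.0588, (K−S)⁺=31.5612, hold=33.2123 ⇒ V=33.2123 continue | (k=1,j=1): S=103.7690, (K−S)⁺=3.8510, hold=16.3990 ⇒ V=16.3990 continue  boundary S*=-
step 0: (k=0,j=0): S=88.8400, (K−S)⁺=18.7800, hold=25.0432 ⇒ V=25.0432 continue  boundary S*=-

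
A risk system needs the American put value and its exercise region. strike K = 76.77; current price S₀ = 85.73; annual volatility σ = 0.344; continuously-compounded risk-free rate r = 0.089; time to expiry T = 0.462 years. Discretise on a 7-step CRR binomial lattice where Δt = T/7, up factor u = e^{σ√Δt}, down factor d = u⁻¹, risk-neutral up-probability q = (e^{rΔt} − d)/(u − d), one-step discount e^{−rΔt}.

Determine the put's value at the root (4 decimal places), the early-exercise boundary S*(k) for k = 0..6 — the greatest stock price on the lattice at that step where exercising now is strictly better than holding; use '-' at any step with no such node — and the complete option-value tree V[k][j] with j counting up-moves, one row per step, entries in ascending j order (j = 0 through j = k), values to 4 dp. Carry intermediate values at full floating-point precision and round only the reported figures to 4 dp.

Δt=0.06600  u=1.09240  d=0.91542  q=0.51121  discount=0.99414
step 7 (expiry): payoffs max(K−S,0) = 30.5886 21.6602 11.0057 0.0000 0.0000 0.0000 0.0000 0.0000
step 6: (k=6,j=0): S=50.4484, (K−S)⁺=26.3216, hold=25.8719 ⇒ V=26.3216 exercise | (k=6,j=1): S=60.2018, (K−S)⁺=16.5682, hold=16.1186 ⇒ V=16.5682 exercise | (k=6,j=2): S=71.8408, (K−S)⁺=4.9292, hold=5.3480 ⇒ V=5.3480 continue | (k=6,j=3): S=85.7300, (K−S)⁺=0.0000, hold=0.0000 ⇒ V=0.0000 continue | (k=6,j=4): S=102.3045, (K−S)⁺=0.0000, hold=0.0000 ⇒ V=0.0000 continue | (k=6,j=5): S=122.0833, (K−S)⁺=0.0000, hold=0.0000 ⇒ V=0.0000 continue | (k=6,j=6): S=145.6861, (K−S)⁺=0.0000, hold=0.0000 ⇒ V=0.0000 continue  boundary S*=60.2018
step 5: (k=5,j=0): S=55.1098, (K−S)⁺=21.6602, hold=21.2106 ⇒ V=21.6602 exercise | (k=5,j=1): S=65.7643, (K−S)⁺=11.0057, hold=10.7689 ⇒ V=11.0057 exercise | (k=5,j=2): S=78.4787, (K−S)⁺=0.0000, hold=2.5987 ⇒ V=2.5987 continue | (k=5,j=3): S=93.6513, (K−S)⁺=0.0000, hold=0.0000 ⇒ V=0.0000 continue | (k=5,j=4): S=111.7572, (K−S)⁺=0.0000, hold=0.0000 ⇒ V=0.0000 continue | (k=5,j=5): S=133.3635, (K−S)⁺=0.0000, hold=0.0000 ⇒ V=0.0000 continue  boundary S*=65.7643
step 4: (k=4,j=0): S=60.2018, (K−S)⁺=16.5682, hold=16.1186 ⇒ V=16.5682 exercise | (k=4,j=1): S=71.8408, (K−S)⁺=4.9292, hold=6.6687 ⇒ V=6.6687 continue | (k=4,j=2): S=85.7300, (K−S)⁺=0.0000, hold=1.2628 ⇒ V=1.2628 continue | (k=4,j=3): S=102.3045, (K−S)⁺=0.0000, hold=0.0000 ⇒ V=0.0000 continue | (k=4,j=4): S=122.0833, (K−S)⁺=0.0000, hold=0.0000 ⇒ V=0.0000 continue  boundary S*=60.2018
step 3: (k=3,j=0): S=65.7643, (K−S)⁺=11.0057, hold=11.4401 ⇒ V=11.4401 continue | (k=3,j=1): S=78.4787, (K−S)⁺=0.0000, hold=3.8823 ⇒ V=3.8823 continue | (k=3,j=2): S=93.6513, (K−S)⁺=0.0000, hold=0.6136 ⇒ V=0.6136 continue | (k=3,j=3): S=111.7572, (K−S)⁺=0.0000, hold=0.0000 ⇒ V=0.0000 continue  boundary S*=-
step 2: (k=2,j=0): S=71.8408, (K−S)⁺=4.9292, hold=7.5321 ⇒ V=7.5321 continue | (k=2,j=1): S=85.7300, (K−S)⁺=0.0000, hold=2.1984 ⇒ V=2.1984 continue | (k=2,j=2): S=102.3045, (K−S)⁺=0.0000, hold=0.2982 ⇒ V=0.2982 continue  boundary S*=-
step 1: (k=1,j=0): S=78.4787, (K−S)⁺=0.0000, hold=4.7773 ⇒ V=4.7773 continue | (k=1,j=1): S=93.6513, (K−S)⁺=0.0000, hold=1.2198 ⇒ V=1.2198 continue  boundary S*=-
step 0: (k=0,j=0): S=85.7300, (K−S)⁺=0.0000, hold=2.9414 ⇒ V=2.9414 continue  boundary S*=-

price = 2.9414
boundary = - - - - 60.2018 65.7643 60.2018
tree:
2.9414
4.7773 1.2198
7.5321 2.1984 0.2982
11.4401 3.8823 0.6136 0.0000
16.5682 6.6687 1.2628 0.0000 0.0000
21.6602 11.0057 2.5987 0.0000 0.0000 0.0000
26.3216 16.5682 5.3480 0.0000 0.0000 0.0000 0.0000
30.5886 21.6602 11.0057 0.0000 0.0000 0.0000 0.0000 0.0000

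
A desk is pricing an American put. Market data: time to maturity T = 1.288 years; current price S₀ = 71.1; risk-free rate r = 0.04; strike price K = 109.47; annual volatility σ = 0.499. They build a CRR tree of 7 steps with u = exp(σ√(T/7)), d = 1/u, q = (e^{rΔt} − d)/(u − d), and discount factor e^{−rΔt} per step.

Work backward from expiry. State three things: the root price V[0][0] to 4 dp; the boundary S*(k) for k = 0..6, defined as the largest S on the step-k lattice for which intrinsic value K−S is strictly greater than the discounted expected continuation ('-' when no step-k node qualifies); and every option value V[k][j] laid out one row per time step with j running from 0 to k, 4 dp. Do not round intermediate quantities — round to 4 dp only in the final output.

price = 42.1533
boundary = - - 46.3394 57.3998 46.3394 57.3998 71.1000
tree:
42.1533
52.4276 30.9473
63.1306 40.8896 19.9466
72.0597 52.0702 28.6158 10.2424
79.2683 63.1306 39.5318 16.4523 3.2267
85.0878 72.0597 52.0702 25.6667 6.0624 0.0000
89.7860 79.2683 63.1306 38.3700 11.3901 0.0000 0.0000
93.5789 85.0878 72.0597 52.0702 21.3998 0.0000 0.0000 0.0000

Δt=0.18400, u=1.23868, d=0.80731, q=0.46382, disc=e^(-rΔt)=0.99267
k=7 terminal: V=max(K-S,0) → 93.5789 85.0878 72.0597 52.0702 21.3998 0.0000 0.0000 0.0000
k=6: j=0 S=19.6840 intr=89.7860 cont=88.9833 V=89.7860[EX]; j=1 S=30.2017 intr=79.2683 cont=78.4655 V=79.2683[EX]; j=2 S=46.3394 intr=63.1306 cont=62.3278 V=63.1306[EX]; j=3 S=71.1000 intr=38.3700 cont=37.5673 V=38.3700[EX]; j=4 S=109.0909 intr=0.3791 cont=11.3901 V=11.3901[hold]; j=5 S=167.3816 intr=0.0000 cont=0.0000 V=0.0000[hold]; j=6 S=256.8187 intr=0.0000 cont=0.0000 V=0.0000[hold]  S*(6)=71.1000
k=5: j=0 S=24.3822 intr=85.0878 cont=84.2851 V=85.0878[EX]; j=1 S=37.4103 intr=72.0597 cont=71.2570 V=72.0597[EX]; j=2 S=57.3998 intr=52.0702 cont=51.2675 V=52.0702[EX]; j=3 S=88.0702 intr=21.3998 cont=25.6667 V=25.6667[hold]; j=4 S=135.1289 intr=0.0000 cont=6.0624 V=6.0624[hold]; j=5 S=207.3324 intr=0.0000 cont=0.0000 V=0.0000[hold]  S*(5)=57.3998
k=4: j=0 S=30.2017 intr=79.2683 cont=78.4655 V=79.2683[EX]; j=1 S=46.3394 intr=63.1306 cont=62.3278 V=63.1306[EX]; j=2 S=71.1000 intr=38.3700 cont=39.5318 V=39.5318[hold]; j=3 S=109.0909 intr=0.3791 cont=16.4523 V=16.4523[hold]; j=4 S=167.3816 intr=0.0000 cont=3.2267 V=3.2267[hold]  S*(4)=46.3394
k=3: j=0 S=37.4103 intr=72.0597 cont=71.2570 V=72.0597[EX]; j=1 S=57.3998 intr=52.0702 cont=51.8024 V=52.0702[EX]; j=2 S=88.0702 intr=21.3998 cont=28.6158 V=28.6158[hold]; j=3 S=135.1289 intr=0.0000 cont=10.2424 V=10.2424[hold]  S*(3)=57.3998
k=2: j=0 S=46.3394 intr=63.1306 cont=62.3278 V=63.1306[EX]; j=1 S=71.1000 intr=38.3700 cont=40.8896 V=40.8896[hold]; j=2 S=109.0909 intr=0.3791 cont=19.9466 V=19.9466[hold]  S*(2)=46.3394
k=1: j=0 S=57.3998 intr=52.0702 cont=52.4276 V=52.4276[hold]; j=1 S=88.0702 intr=21.3998 cont=30.9473 V=30.9473[hold]  S*(1)=-
k=0: j=0 S=71.1000 intr=38.3700 cont=42.1533 V=42.1533[hold]  S*(0)=-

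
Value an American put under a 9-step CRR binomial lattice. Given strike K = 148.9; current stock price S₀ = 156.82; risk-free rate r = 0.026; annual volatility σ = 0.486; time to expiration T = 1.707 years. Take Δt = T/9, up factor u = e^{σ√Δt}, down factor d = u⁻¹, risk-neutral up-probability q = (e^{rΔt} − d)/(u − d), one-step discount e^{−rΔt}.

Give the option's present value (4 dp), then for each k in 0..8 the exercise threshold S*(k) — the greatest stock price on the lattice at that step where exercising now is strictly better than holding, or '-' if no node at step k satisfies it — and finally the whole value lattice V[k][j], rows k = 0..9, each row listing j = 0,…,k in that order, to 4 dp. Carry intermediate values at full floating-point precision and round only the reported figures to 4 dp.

Δt=0.18967, u=1.23572, d=0.80924, q=0.45887, disc=e^(-rΔt)=0.99508
k=9 terminal: V=max(K-S,0) → 125.5595 113.2588 94.4754 65.7930 21.9946 0.0000 0.0000 0.0000 0.0000 0.0000
k=8: j=0 S=28.8424 intr=120.0576 cont=119.3251 V=120.0576[EX]; j=1 S=44.0427 intr=104.8573 cont=104.1249 V=104.8573[EX]; j=2 S=67.2537 intr=81.6463 cont=80.9138 V=81.6463[EX]; j=3 S=102.6973 intr=46.2027 cont=45.4703 V=46.2027[EX]; j=4 S=156.8200 intr=0.0000 cont=11.8433 V=11.8433[hold]; j=5 S=239.4661 intr=0.0000 cont=0.0000 V=0.0000[hold]; j=6 S=365.6677 intr=0.0000 cont=0.0000 V=0.0000[hold]; j=7 S=558.3791 intr=0.0000 cont=0.0000 V=0.0000[hold]; j=8 S=852.6518 intr=0.0000 cont=0.0000 V=0.0000[hold]  S*(8)=102.6973
k=7: j=0 S=35.6412 intr=113.2588 cont=112.5263 V=113.2588[EX]; j=1 S=54.4246 intr=94.4754 cont=93.7430 V=94.4754[EX]; j=2 S=83.1070 intr=65.7930 cont=65.0605 V=65.7930[EX]; j=3 S=126.9054 intr=21.9946 cont=30.2864 V=30.2864[hold]; j=4 S=193.7861 intr=0.0000 cont=6.3772 V=6.3772[hold]; j=5 S=295.9139 intr=0.0000 cont=0.0000 V=0.0000[hold]; j=6 S=451.8641 intr=0.0000 cont=0.0000 V=0.0000[hold]; j=7 S=690.0021 intr=0.0000 cont=0.0000 V=0.0000[hold]  S*(7)=83.1070
k=6: j=0 S=44.0427 intr=104.8573 cont=104.1249 V=104.8573[EX]; j=1 S=67.2537 intr=81.6463 cont=80.9138 V=81.6463[EX]; j=2 S=102.6973 intr=46.2027 cont=49.2564 V=49.2564[hold]; j=3 S=156.8200 intr=0.0000 cont=19.2201 V=19.2201[hold]; j=4 S=239.4661 intr=0.0000 cont=3.4339 V=3.4339[hold]; j=5 S=365.6677 intr=0.0000 cont=0.0000 V=0.0000[hold]; j=6 S=558.3791 intr=0.0000 cont=0.0000 V=0.0000[hold]  S*(6)=67.2537
k=5: j=0 S=54.4246 intr=94.4754 cont=93.7430 V=94.4754[EX]; j=1 S=83.1070 intr=65.7930 cont=66.4549 V=66.4549[hold]; j=2 S=126.9054 intr=21.9946 cont=35.2990 V=35.2990[hold]; j=3 S=193.7861 intr=0.0000 cont=11.9173 V=11.9173[hold]; j=4 S=295.9139 intr=0.0000 cont=1.8490 V=1.8490[hold]; j=5 S=451.8641 intr=0.0000 cont=0.0000 V=0.0000[hold]  S*(5)=54.4246
k=4: j=0 S=67.2537 intr=81.6463 cont=81.2160 V=81.6463[EX]; j=1 S=102.6973 intr=46.2027 cont=51.9017 V=51.9017[hold]; j=2 S=156.8200 intr=0.0000 cont=24.4489 V=24.4489[hold]; j=3 S=239.4661 intr=0.0000 cont=7.2613 V=7.2613[hold]; j=4 S=365.6677 intr=0.0000 cont=0.9956 V=0.9956[hold]  S*(4)=67.2537
k=3: j=0 S=83.1070 intr=65.7930 cont=67.6628 V=67.6628[hold]; j=1 S=126.9054 intr=21.9946 cont=39.1110 V=39.1110[hold]; j=2 S=193.7861 intr=0.0000 cont=16.4805 V=16.4805[hold]; j=3 S=295.9139 intr=0.0000 cont=4.3646 V=4.3646[hold]  S*(3)=-
k=2: j=0 S=102.6973 intr=46.2027 cont=54.2927 V=54.2927[hold]; j=1 S=156.8200 intr=0.0000 cont=28.5851 V=28.5851[hold]; j=2 S=239.4661 intr=0.0000 cont=10.8671 V=10.8671[hold]  S*(2)=-
k=1: j=0 S=126.9054 intr=21.9946 cont=42.2871 V=42.2871[hold]; j=1 S=193.7861 intr=0.0000 cont=20.3542 V=20.3542[hold]  S*(1)=-
k=0: j=0 S=156.8200 intr=0.0000 cont=32.0641 V=32.0641[hold]  S*(0)=-

price = 32.0641
boundary = - - - - 67.2537 54.4246 67.2537 83.1070 102.6973
tree:
32.0641
42.2871 20.3542
54.2927 28.5851 10.8671
67.6628 39.1110 16.4805 4.3646
81.6463 51.9017 24.4489 7.2613 0.9956
94.4754 66.4549 35.2990 11.9173 1.8490 0.0000
104.8573 81.6463 49.2564 19.2201 3.4339 0.0000 0.0000
113.2588 94.4754 65.7930 30.2864 6.3772 0.0000 0.0000 0.0000
120.0576 104.8573 81.6463 46.2027 11.8433 0.0000 0.0000 0.0000 0.0000
125.5595 113.2588 94.4754 65.7930 21.9946 0.0000 0.0000 0.0000 0.0000 0.0000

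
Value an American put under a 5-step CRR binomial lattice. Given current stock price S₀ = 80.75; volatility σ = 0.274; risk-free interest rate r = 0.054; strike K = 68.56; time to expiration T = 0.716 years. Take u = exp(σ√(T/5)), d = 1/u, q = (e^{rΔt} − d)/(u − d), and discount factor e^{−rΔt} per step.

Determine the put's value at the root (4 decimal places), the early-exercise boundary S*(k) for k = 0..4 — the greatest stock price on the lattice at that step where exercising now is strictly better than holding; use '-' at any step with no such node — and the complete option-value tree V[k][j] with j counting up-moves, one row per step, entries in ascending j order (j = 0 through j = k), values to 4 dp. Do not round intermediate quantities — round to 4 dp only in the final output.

Δt=0.14320, u=1.10925, d=0.90151, q=0.51147, disc=e^(-rΔt)=0.99230
k=5 terminal: V=max(K-S,0) → 20.4771 9.3969 0.0000 0.0000 0.0000 0.0000
k=4: j=0 S=53.3360 intr=15.2240 cont=14.6959 V=15.2240[EX]; j=1 S=65.6269 intr=2.9331 cont=4.5553 V=4.5553[hold]; j=2 S=80.7500 intr=0.0000 cont=0.0000 V=0.0000[hold]; j=3 S=99.3581 intr=0.0000 cont=0.0000 V=0.0000[hold]; j=4 S=122.2544 intr=0.0000 cont=0.0000 V=0.0000[hold]  S*(4)=53.3360
k=3: j=0 S=59.1631 intr=9.3969 cont=9.6920 V=9.6920[hold]; j=1 S=72.7968 intr=0.0000 cont=2.2083 V=2.2083[hold]; j=2 S=89.5721 intr=0.0000 cont=0.0000 V=0.0000[hold]; j=3 S=110.2133 intr=0.0000 cont=0.0000 V=0.0000[hold]  S*(3)=-
k=2: j=0 S=65.6269 intr=2.9331 cont=5.8192 V=5.8192[hold]; j=1 S=80.7500 intr=0.0000 cont=1.0705 V=1.0705[hold]; j=2 S=99.3581 intr=0.0000 cont=0.0000 V=0.0000[hold]  S*(2)=-
k=1: j=0 S=72.7968 intr=0.0000 cont=3.3643 V=3.3643[hold]; j=1 S=89.5721 intr=0.0000 cont=0.5189 V=0.5189[hold]  S*(1)=-
k=0: j=0 S=80.7500 intr=0.0000 cont=1.8943 V=1.8943[hold]  S*(0)=-

price = 1.8943
boundary = - - - - 53.3360
tree:
1.8943
3.3643 0.5189
5.8192 1.0705 0.0000
9.6920 2.2083 0.0000 0.0000
15.2240 4.5553 0.0000 0.0000 0.0000
20.4771 9.3969 0.0000 0.0000 0.0000 0.0000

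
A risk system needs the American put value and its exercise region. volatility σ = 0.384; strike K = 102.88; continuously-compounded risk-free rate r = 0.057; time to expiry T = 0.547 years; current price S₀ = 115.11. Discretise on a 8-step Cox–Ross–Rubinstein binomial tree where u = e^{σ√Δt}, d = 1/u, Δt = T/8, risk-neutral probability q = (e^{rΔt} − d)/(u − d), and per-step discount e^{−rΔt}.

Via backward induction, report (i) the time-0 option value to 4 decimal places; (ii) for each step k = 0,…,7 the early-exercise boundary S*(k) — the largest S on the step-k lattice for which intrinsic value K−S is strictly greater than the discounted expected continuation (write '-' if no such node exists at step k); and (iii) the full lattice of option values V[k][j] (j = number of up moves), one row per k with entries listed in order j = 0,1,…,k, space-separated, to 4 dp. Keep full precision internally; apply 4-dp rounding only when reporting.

price = 6.4104
boundary = - - - - 77.0339 69.6745 77.0339 85.1706
tree:
6.4104
9.5208 3.2793
13.7508 5.2691 1.2698
19.2184 8.2663 2.2447 0.2825
25.8461 12.5906 3.9082 0.5609 0.0000
33.2055 18.4753 6.6703 1.1135 0.0000 0.0000
39.8618 25.8461 11.0814 2.2107 0.0000 0.0000 0.0000
45.8822 33.2055 17.7094 4.3889 0.0000 0.0000 0.0000 0.0000
51.3274 39.8618 25.8461 8.7133 0.0000 0.0000 0.0000 0.0000 0.0000

Δt=0.06838  u=1.10562  d=0.90447  q=0.49433  discount=0.99611
step 8 (expiry): payoffs max(K−S,0) = 51.3274 39.8618 25.8461 8.7133 0.0000 0.0000 0.0000 0.0000 0.0000
step 7: (k=7,j=0): S=56.9978, (K−S)⁺=45.8822, hold=45.4820 ⇒ V=45.8822 exercise | (k=7,j=1): S=69.6745, (K−S)⁺=33.2055, hold=32.8053 ⇒ V=33.2055 exercise | (k=7,j=2): S=85.1706, (K−S)⁺=17.7094, hold=17.3092 ⇒ V=17.7094 exercise | (k=7,j=3): S=104.1131, (K−S)⁺=0.0000, hold=4.3889 ⇒ V=4.3889 continue | (k=7,j=4): S=127.2685, (K−S)⁺=0.0000, hold=0.0000 ⇒ V=0.0000 continue | (k=7,j=5): S=155.5738, (K−S)⁺=0.0000, hold=0.0000 ⇒ V=0.0000 continue | (k=7,j=6): S=190.1744, (K−S)⁺=0.0000, hold=0.0000 ⇒ V=0.0000 continue | (k=7,j=7): S=232.4704, (K−S)⁺=0.0000, hold=0.0000 ⇒ V=0.0000 continue  boundary S*=85.1706
step 6: (k=6,j=0): S=63.0182, (K−S)⁺=39.8618, hold=39.4616 ⇒ V=39.8618 exercise | (k=6,j=1): S=77.0339, (K−S)⁺=25.8461, hold=25.4459 ⇒ V=25.8461 exercise | (k=6,j=2): S=94.1667, (K−S)⁺=8.7133, hold=11.0814 ⇒ V=11.0814 continue | (k=6,j=3): S=115.1100, (K−S)⁺=0.0000, hold=2.2107 ⇒ V=2.2107 continue | (k=6,j=4): S=140.7112, (K−S)⁺=0.0000, hold=0.0000 ⇒ V=0.0000 continue | (k=6,j=5): S=172.0063, (K−S)⁺=0.0000, hold=0.0000 ⇒ V=0.0000 continue | (k=6,j=6): S=210.2616, (K−S)⁺=0.0000, hold=0.0000 ⇒ V=0.0000 continue  boundary S*=77.0339
step 5: (k=5,j=0): S=69.6745, (K−S)⁺=33.2055, hold=32.8053 ⇒ V=33.2055 exercise | (k=5,j=1): S=85.1706, (K−S)⁺=17.7094, hold=18.4753 ⇒ V=18.4753 continue | (k=5,j=2): S=104.1131, (K−S)⁺=0.0000, hold=6.6703 ⇒ V=6.6703 continue | (k=5,j=3): S=127.2685, (K−S)⁺=0.0000, hold=1.1135 ⇒ V=1.1135 continue | (k=5,j=4): S=155.5738, (K−S)⁺=0.0000, hold=0.0000 ⇒ V=0.0000 continue | (k=5,j=5): S=190.1744, (K−S)⁺=0.0000, hold=0.0000 ⇒ V=0.0000 continue  boundary S*=69.6745
step 4: (k=4,j=0): S=77.0339, (K−S)⁺=25.8461, hold=25.8231 ⇒ V=25.8461 exercise | (k=4,j=1): S=94.1667, (K−S)⁺=8.7133, hold=12.5906 ⇒ V=12.5906 continue | (k=4,j=2): S=115.1100, (K−S)⁺=0.0000, hold=3.9082 ⇒ V=3.9082 continue | (k=4,j=3): S=140.7112, (K−S)⁺=0.0000, hold=0.5609 ⇒ V=0.5609 continue | (k=4,j=4): S=172.0063, (K−S)⁺=0.0000, hold=0.0000 ⇒ V=0.0000 continue  boundary S*=77.0339
step 3: (k=3,j=0): S=85.1706, (K−S)⁺=17.7094, hold=19.2184 ⇒ V=19.2184 continue | (k=3,j=1): S=104.1131, (K−S)⁺=0.0000, hold=8.2663 ⇒ V=8.2663 continue | (k=3,j=2): S=127.2685, (K−S)⁺=0.0000, hold=2.2447 ⇒ V=2.2447 continue | (k=3,j=3): S=155.5738, (K−S)⁺=0.0000, hold=0.2825 ⇒ V=0.2825 continue  boundary S*=-
step 2: (k=2,j=0): S=94.1667, (K−S)⁺=8.7133, hold=13.7508 ⇒ V=13.7508 continue | (k=2,j=1): S=115.1100, (K−S)⁺=0.0000, hold=5.2691 ⇒ V=5.2691 continue | (k=2,j=2): S=140.7112, (K−S)⁺=0.0000, hold=1.2698 ⇒ V=1.2698 continue  boundary S*=-
step 1: (k=1,j=0): S=104.1131, (K−S)⁺=0.0000, hold=9.5208 ⇒ V=9.5208 continue | (k=1,j=1): S=127.2685, (K−S)⁺=0.0000, hold=3.2793 ⇒ V=3.2793 continue  boundary S*=-
step 0: (k=0,j=0): S=115.1100, (K−S)⁺=0.0000, hold=6.4104 ⇒ V=6.4104 continue  boundary S*=-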